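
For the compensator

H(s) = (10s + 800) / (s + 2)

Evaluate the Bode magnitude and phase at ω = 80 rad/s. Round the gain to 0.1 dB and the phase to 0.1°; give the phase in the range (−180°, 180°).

23.0 dB, -43.6°

Substitute s = j80:
Numerator: 10(j80) + 800 = 800 + j800
Denominator: (j80) + 2 = 2 + j80
|N| = √(800² + 800²) ≈ 1131.4, ∠N ≈ 45.00°
|D| = √(2² + 80²) ≈ 80.025, ∠D ≈ 88.57°
|H| = 1131.4 / 80.025 ≈ 14.138
Gain = 20 log₁₀(14.138) ≈ 23.01 dB
∠H = 45.00° − 88.57° = -43.57°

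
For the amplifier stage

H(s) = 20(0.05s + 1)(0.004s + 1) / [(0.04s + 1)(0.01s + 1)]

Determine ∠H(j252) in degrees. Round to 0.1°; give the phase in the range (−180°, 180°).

At ω = 252 rad/s:
zero (1 + j252·0.05) = 1 + j12.6 → |·| ≈ 12.64, ∠ ≈ 85.46°
zero (1 + j252·0.004) = 1 + j1.008 → |·| ≈ 1.4199, ∠ ≈ 45.23°
pole (1 + j252·0.04) = 1 + j10.08 → |·| ≈ 10.129, ∠ ≈ 84.33°
pole (1 + j252·0.01) = 1 + j2.52 → |·| ≈ 2.7112, ∠ ≈ 68.36°
∠H = (85.46° + 45.23°) − (84.33° + 68.36°) = -22.00°

-22.0°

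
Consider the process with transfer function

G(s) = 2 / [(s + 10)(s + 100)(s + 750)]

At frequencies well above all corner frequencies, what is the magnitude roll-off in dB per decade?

Each pole contributes −20 dB/decade at high frequency; each zero contributes +20 dB/decade.
Net: 0 zero(s) − 3 pole(s) → -60 dB/decade.

-60 dB/decade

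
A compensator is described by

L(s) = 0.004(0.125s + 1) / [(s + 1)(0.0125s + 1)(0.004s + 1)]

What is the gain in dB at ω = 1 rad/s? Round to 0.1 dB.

-50.9 dB

At ω = 1 rad/s:
zero (1 + j1·0.125) = 1 + j0.125 → |·| ≈ 1.0078, ∠ ≈ 7.13°
pole (1 + j1·1) = 1 + j1 → |·| ≈ 1.4142, ∠ ≈ 45.00°
pole (1 + j1·0.0125) = 1 + j0.0125 → |·| ≈ 1.0001, ∠ ≈ 0.72°
pole (1 + j1·0.004) = 1 + j0.004 → |·| ≈ 1, ∠ ≈ 0.23°
|L| = 0.004 · 1.0078 / (1.4142 · 1.0001 · 1) ≈ 0.0028502
Gain = 20 log₁₀(0.0028502) ≈ -50.90 dB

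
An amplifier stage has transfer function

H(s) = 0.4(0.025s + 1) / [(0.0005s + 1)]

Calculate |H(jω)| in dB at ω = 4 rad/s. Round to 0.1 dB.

-7.9 dB

At ω = 4 rad/s:
zero (1 + j4·0.025) = 1 + j0.1 → |·| ≈ 1.005, ∠ ≈ 5.71°
pole (1 + j4·0.0005) = 1 + j0.002 → |·| ≈ 1, ∠ ≈ 0.11°
|H| = 0.4 · 1.005 / (1) ≈ 0.402
Gain = 20 log₁₀(0.402) ≈ -7.92 dB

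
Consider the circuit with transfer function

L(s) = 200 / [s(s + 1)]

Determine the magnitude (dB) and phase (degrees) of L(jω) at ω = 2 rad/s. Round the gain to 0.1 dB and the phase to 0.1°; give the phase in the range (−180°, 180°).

At s = jω = j2:
pole (s+1): 1 + j2 → |·| = √(1²+2²) = √5 ≈ 2.2361, ∠ = arctan(2/1) ≈ 63.43°
pole at origin: |s| = 2, ∠ = 90.00° (in denominator)
|L| = 200 / 4.4722 ≈ 44.721
Gain = 20 log₁₀(44.721) ≈ 33.01 dB
∠L = 0.00° − 153.43° = -153.43°

33.0 dB, -153.4°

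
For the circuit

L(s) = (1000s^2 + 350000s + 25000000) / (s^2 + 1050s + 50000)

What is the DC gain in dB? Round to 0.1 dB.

54.0 dB

L(0) = 25000000 / 50000 = 500
20 log₁₀(500) ≈ 53.98 dB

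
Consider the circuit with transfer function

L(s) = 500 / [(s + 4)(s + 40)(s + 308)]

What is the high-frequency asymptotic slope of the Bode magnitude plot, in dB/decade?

-60 dB/decade

Each pole contributes −20 dB/decade at high frequency; each zero contributes +20 dB/decade.
Net: 0 zero(s) − 3 pole(s) → -60 dB/decade.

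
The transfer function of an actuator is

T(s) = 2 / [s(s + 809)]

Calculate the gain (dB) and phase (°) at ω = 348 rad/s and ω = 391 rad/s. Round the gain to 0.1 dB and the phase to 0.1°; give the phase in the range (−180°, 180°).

At s = jω = j348:
pole (s+809): 809 + j348 → |·| = √(809²+348²) = √775585 ≈ 880.67, ∠ = arctan(348/809) ≈ 23.28°
pole at origin: |s| = 348, ∠ = 90.00° (in denominator)
|T| = 2 / 3.0647e+05 ≈ 6.5259e-06
Gain = 20 log₁₀(6.5259e-06) ≈ -103.71 dB
∠T = 0.00° − 113.28° = -113.28°

At s = jω = j391:
pole (s+809): 809 + j391 → |·| = √(809²+391²) = √807362 ≈ 898.53, ∠ = arctan(391/809) ≈ 25.80°
pole at origin: |s| = 391, ∠ = 90.00° (in denominator)
|T| = 2 / 3.5133e+05 ≈ 5.6927e-06
Gain = 20 log₁₀(5.6927e-06) ≈ -104.89 dB
∠T = 0.00° − 115.80° = -115.80°

ω = 348: -103.7 dB, -113.3°; ω = 391: -104.9 dB, -115.8°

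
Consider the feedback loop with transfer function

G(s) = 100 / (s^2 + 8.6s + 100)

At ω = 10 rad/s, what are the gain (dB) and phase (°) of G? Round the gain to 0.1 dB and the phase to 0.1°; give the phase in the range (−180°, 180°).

1.3 dB, -90.0°

At s = jω = j10:
quadratic: (j10)² + 8.6·j10 + 100 = 0 + j86 → |·| ≈ 86, ∠ ≈ 90.00°
|G| = 100 / 86 ≈ 1.1628
Gain = 20 log₁₀(1.1628) ≈ 1.31 dB
∠G = 0.00° − 90.00° = -90.00°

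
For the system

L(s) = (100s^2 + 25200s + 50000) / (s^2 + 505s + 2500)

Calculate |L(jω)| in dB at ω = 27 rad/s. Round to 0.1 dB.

33.9 dB

Substitute s = j27:
Numerator: 100(j27)^2 + 25200(j27) + 50000 = -22900 + j680400
Denominator: (j27)^2 + 505(j27) + 2500 = 1771 + j13635
|N| = √(22900² + 680400²) ≈ 6.8079e+05, ∠N ≈ 91.93°
|D| = √(1771² + 13635²) ≈ 13750, ∠D ≈ 82.60°
|L| = 6.8079e+05 / 13750 ≈ 49.512
Gain = 20 log₁₀(49.512) ≈ 33.89 dB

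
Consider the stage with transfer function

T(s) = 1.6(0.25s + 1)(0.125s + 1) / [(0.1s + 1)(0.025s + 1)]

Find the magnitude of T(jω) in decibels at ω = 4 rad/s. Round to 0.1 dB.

7.4 dB

At ω = 4 rad/s:
zero (1 + j4·0.25) = 1 + j1 → |·| ≈ 1.4142, ∠ ≈ 45.00°
zero (1 + j4·0.125) = 1 + j0.5 → |·| ≈ 1.118, ∠ ≈ 26.57°
pole (1 + j4·0.1) = 1 + j0.4 → |·| ≈ 1.077, ∠ ≈ 21.80°
pole (1 + j4·0.025) = 1 + j0.1 → |·| ≈ 1.005, ∠ ≈ 5.71°
|T| = 1.6 · 1.4142 · 1.118 / (1.077 · 1.005) ≈ 2.3372
Gain = 20 log₁₀(2.3372) ≈ 7.37 dB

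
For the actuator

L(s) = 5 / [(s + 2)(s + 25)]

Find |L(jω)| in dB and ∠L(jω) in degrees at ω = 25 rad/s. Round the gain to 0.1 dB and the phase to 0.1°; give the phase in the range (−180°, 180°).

-45.0 dB, -130.4°

At s = jω = j25:
pole (s+2): 2 + j25 → |·| = √(2²+25²) = √629 ≈ 25.08, ∠ = arctan(25/2) ≈ 85.43°
pole (s+25): 25 + j25 → |·| = √(25²+25²) = √1250 ≈ 35.355, ∠ = arctan(25/25) ≈ 45.00°
|L| = 5 / 886.7 ≈ 0.0056389
Gain = 20 log₁₀(0.0056389) ≈ -44.98 dB
∠L = 0.00° − 130.43° = -130.43°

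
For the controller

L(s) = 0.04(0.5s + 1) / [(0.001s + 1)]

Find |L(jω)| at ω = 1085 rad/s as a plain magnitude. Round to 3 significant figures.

14.7

At ω = 1085 rad/s:
zero (1 + j1085·0.5) = 1 + j542.5 → |·| ≈ 542.5, ∠ ≈ 89.89°
pole (1 + j1085·0.001) = 1 + j1.085 → |·| ≈ 1.4755, ∠ ≈ 47.33°
|L| = 0.04 · 542.5 / (1.4755) ≈ 14.707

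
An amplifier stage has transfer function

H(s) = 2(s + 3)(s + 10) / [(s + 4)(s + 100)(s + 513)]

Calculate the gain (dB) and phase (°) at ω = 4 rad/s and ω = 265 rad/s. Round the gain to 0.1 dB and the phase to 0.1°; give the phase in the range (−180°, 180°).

At s = jω = j4:
zero (s+3): 3 + j4 → |·| = √(3²+4²) = √25 ≈ 5, ∠ = arctan(4/3) ≈ 53.13°
zero (s+10): 10 + j4 → |·| = √(10²+4²) = √116 ≈ 10.77, ∠ = arctan(4/10) ≈ 21.80°
pole (s+4): 4 + j4 → |·| = √(4²+4²) = √32 ≈ 5.6569, ∠ = arctan(4/4) ≈ 45.00°
pole (s+100): 100 + j4 → |·| = √(100²+4²) = √10016 ≈ 100.08, ∠ = arctan(4/100) ≈ 2.29°
pole (s+513): 513 + j4 → |·| = √(513²+4²) = √263185 ≈ 513.02, ∠ = arctan(4/513) ≈ 0.45°
|H| = 2 · 53.85 / 2.9044e+05 ≈ 0.00037082
Gain = 20 log₁₀(0.00037082) ≈ -68.62 dB
∠H = 74.93° − 47.74° = 27.19°

At s = jω = j265:
zero (s+3): 3 + j265 → |·| = √(3²+265²) = √70234 ≈ 265.02, ∠ = arctan(265/3) ≈ 89.35°
zero (s+10): 10 + j265 → |·| = √(10²+265²) = √70325 ≈ 265.19, ∠ = arctan(265/10) ≈ 87.84°
pole (s+4): 4 + j265 → |·| = √(4²+265²) = √70241 ≈ 265.03, ∠ = arctan(265/4) ≈ 89.14°
pole (s+100): 100 + j265 → |·| = √(100²+265²) = √80225 ≈ 283.24, ∠ = arctan(265/100) ≈ 69.33°
pole (s+513): 513 + j265 → |·| = √(513²+265²) = √333394 ≈ 577.4, ∠ = arctan(265/513) ≈ 27.32°
|H| = 2 · 70281 / 4.3344e+07 ≈ 0.0032429
Gain = 20 log₁₀(0.0032429) ≈ -49.78 dB
∠H = 177.19° − 185.79° = -8.60°

ω = 4: -68.6 dB, 27.2°; ω = 265: -49.8 dB, -8.6°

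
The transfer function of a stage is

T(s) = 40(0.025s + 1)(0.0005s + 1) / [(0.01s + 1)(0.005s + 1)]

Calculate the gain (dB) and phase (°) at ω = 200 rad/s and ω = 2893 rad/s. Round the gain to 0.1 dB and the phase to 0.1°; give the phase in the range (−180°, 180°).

ω = 200: 36.2 dB, -24.0°; ω = 2893: 21.7 dB, -29.5°

At ω = 200 rad/s:
zero (1 + j200·0.025) = 1 + j5 → |·| ≈ 5.099, ∠ ≈ 78.69°
zero (1 + j200·0.0005) = 1 + j0.1 → |·| ≈ 1.005, ∠ ≈ 5.71°
pole (1 + j200·0.01) = 1 + j2 → |·| ≈ 2.2361, ∠ ≈ 63.43°
pole (1 + j200·0.005) = 1 + j1 → |·| ≈ 1.4142, ∠ ≈ 45.00°
|T| = 40 · 5.099 · 1.005 / (2.2361 · 1.4142) ≈ 64.82
Gain = 20 log₁₀(64.82) ≈ 36.23 dB
∠T = (78.69° + 5.71°) − (63.43° + 45.00°) = -24.03°

At ω = 2893 rad/s:
zero (1 + j2893·0.025) = 1 + j72.325 → |·| ≈ 72.332, ∠ ≈ 89.21°
zero (1 + j2893·0.0005) = 1 + j1.4465 → |·| ≈ 1.7585, ∠ ≈ 55.34°
pole (1 + j2893·0.01) = 1 + j28.93 → |·| ≈ 28.947, ∠ ≈ 88.02°
pole (1 + j2893·0.005) = 1 + j14.465 → |·| ≈ 14.5, ∠ ≈ 86.05°
|T| = 40 · 72.332 · 1.7585 / (28.947 · 14.5) ≈ 12.122
Gain = 20 log₁₀(12.122) ≈ 21.67 dB
∠T = (89.21° + 55.34°) − (88.02° + 86.05°) = -29.52°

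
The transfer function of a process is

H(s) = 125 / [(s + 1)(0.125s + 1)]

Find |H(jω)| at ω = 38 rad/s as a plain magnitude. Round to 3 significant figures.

0.677

At ω = 38 rad/s:
pole (1 + j38·1) = 1 + j38 → |·| ≈ 38.013, ∠ ≈ 88.49°
pole (1 + j38·0.125) = 1 + j4.75 → |·| ≈ 4.8541, ∠ ≈ 78.11°
|H| = 125 · 1 / (38.013 · 4.8541) ≈ 0.67744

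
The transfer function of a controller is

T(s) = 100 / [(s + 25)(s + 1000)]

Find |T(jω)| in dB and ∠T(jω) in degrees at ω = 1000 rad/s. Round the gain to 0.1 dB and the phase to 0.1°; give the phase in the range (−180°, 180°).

At s = jω = j1000:
pole (s+25): 25 + j1000 → |·| = √(25²+1000²) = √1000625 ≈ 1000.3, ∠ = arctan(1000/25) ≈ 88.57°
pole (s+1000): 1000 + j1000 → |·| = √(1000²+1000²) = √2000000 ≈ 1414.2, ∠ = arctan(1000/1000) ≈ 45.00°
|T| = 100 / 1.4146e+06 ≈ 7.0691e-05
Gain = 20 log₁₀(7.0691e-05) ≈ -83.01 dB
∠T = 0.00° − 133.57° = -133.57°

-83.0 dB, -133.6°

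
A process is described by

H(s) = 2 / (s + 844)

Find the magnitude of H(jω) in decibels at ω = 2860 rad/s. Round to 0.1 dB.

Substitute s = j2860:
Numerator: 2 = 2 + j0
Denominator: (j2860) + 844 = 844 + j2860
|N| = √(2² + 0²) ≈ 2, ∠N ≈ 0.00°
|D| = √(844² + 2860²) ≈ 2981.9, ∠D ≈ 73.56°
|H| = 2 / 2981.9 ≈ 0.00067071
Gain = 20 log₁₀(0.00067071) ≈ -63.47 dB

-63.5 dB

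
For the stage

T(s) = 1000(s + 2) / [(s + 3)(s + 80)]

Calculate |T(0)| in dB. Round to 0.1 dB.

18.4 dB

T(0) = 1000·2 / (3·80) ≈ 8.3333
20 log₁₀(8.3333) ≈ 18.42 dB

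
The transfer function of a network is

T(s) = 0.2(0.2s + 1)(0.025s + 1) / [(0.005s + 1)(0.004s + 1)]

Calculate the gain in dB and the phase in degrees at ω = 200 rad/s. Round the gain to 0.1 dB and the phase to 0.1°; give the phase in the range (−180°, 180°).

At ω = 200 rad/s:
zero (1 + j200·0.2) = 1 + j40 → |·| ≈ 40.012, ∠ ≈ 88.57°
zero (1 + j200·0.025) = 1 + j5 → |·| ≈ 5.099, ∠ ≈ 78.69°
pole (1 + j200·0.005) = 1 + j1 → |·| ≈ 1.4142, ∠ ≈ 45.00°
pole (1 + j200·0.004) = 1 + j0.8 → |·| ≈ 1.2806, ∠ ≈ 38.66°
|T| = 0.2 · 40.012 · 5.099 / (1.4142 · 1.2806) ≈ 22.531
Gain = 20 log₁₀(22.531) ≈ 27.06 dB
∠T = (88.57° + 78.69°) − (45.00° + 38.66°) = 83.60°

27.1 dB, 83.6°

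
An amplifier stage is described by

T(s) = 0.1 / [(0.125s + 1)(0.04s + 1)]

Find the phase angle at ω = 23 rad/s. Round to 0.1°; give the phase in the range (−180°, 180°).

-113.4°

At ω = 23 rad/s:
pole (1 + j23·0.125) = 1 + j2.875 → |·| ≈ 3.0439, ∠ ≈ 70.82°
pole (1 + j23·0.04) = 1 + j0.92 → |·| ≈ 1.3588, ∠ ≈ 42.61°
∠T = (0°) − (70.82° + 42.61°) = -113.43°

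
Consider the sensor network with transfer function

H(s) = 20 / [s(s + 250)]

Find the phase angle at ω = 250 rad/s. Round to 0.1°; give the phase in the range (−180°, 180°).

At s = jω = j250:
pole (s+250): 250 + j250 → |·| = √(250²+250²) = √125000 ≈ 353.55, ∠ = arctan(250/250) ≈ 45.00°
pole at origin: |s| = 250, ∠ = 90.00° (in denominator)
∠H = 0.00° − 135.00° = -135.00°

-135.0°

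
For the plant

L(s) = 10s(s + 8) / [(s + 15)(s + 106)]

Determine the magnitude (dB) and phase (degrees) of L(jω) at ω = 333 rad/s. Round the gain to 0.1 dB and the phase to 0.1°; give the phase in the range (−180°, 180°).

At s = jω = j333:
zero (s+8): 8 + j333 → |·| = √(8²+333²) = √110953 ≈ 333.1, ∠ = arctan(333/8) ≈ 88.62°
zero at origin: s = j333 → |·| = 333, ∠ = 90.00°
pole (s+15): 15 + j333 → |·| = √(15²+333²) = √111114 ≈ 333.34, ∠ = arctan(333/15) ≈ 87.42°
pole (s+106): 106 + j333 → |·| = √(106²+333²) = √122125 ≈ 349.46, ∠ = arctan(333/106) ≈ 72.34°
|L| = 10 · 1.1092e+05 / 1.1649e+05 ≈ 9.5218
Gain = 20 log₁₀(9.5218) ≈ 19.57 dB
∠L = 178.62° − 159.76° = 18.86°

19.6 dB, 18.9°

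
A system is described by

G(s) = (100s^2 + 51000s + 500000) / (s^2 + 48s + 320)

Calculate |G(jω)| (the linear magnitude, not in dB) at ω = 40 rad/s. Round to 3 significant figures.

Substitute s = j40:
Numerator: 100(j40)^2 + 51000(j40) + 500000 = 340000 + j2040000
Denominator: (j40)^2 + 48(j40) + 320 = -1280 + j1920
|N| = √(340000² + 2040000²) ≈ 2.0681e+06, ∠N ≈ 80.54°
|D| = √(1280² + 1920²) ≈ 2307.6, ∠D ≈ 123.69°
|G| = 2.0681e+06 / 2307.6 ≈ 896.21

896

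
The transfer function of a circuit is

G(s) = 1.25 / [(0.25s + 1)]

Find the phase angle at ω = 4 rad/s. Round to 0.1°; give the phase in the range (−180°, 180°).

At ω = 4 rad/s:
pole (1 + j4·0.25) = 1 + j1 → |·| ≈ 1.4142, ∠ ≈ 45.00°
∠G = (0°) − (45.00°) = -45.00°

-45.0°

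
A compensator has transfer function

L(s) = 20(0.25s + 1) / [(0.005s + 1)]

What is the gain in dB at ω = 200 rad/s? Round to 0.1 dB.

57.0 dB

At ω = 200 rad/s:
zero (1 + j200·0.25) = 1 + j50 → |·| ≈ 50.01, ∠ ≈ 88.85°
pole (1 + j200·0.005) = 1 + j1 → |·| ≈ 1.4142, ∠ ≈ 45.00°
|L| = 20 · 50.01 / (1.4142) ≈ 707.25
Gain = 20 log₁₀(707.25) ≈ 56.99 dB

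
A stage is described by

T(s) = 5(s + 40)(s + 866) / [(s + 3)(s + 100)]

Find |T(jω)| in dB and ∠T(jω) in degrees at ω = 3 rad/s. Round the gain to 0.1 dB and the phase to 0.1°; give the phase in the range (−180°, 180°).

At s = jω = j3:
zero (s+40): 40 + j3 → |·| = √(40²+3²) = √1609 ≈ 40.112, ∠ = arctan(3/40) ≈ 4.29°
zero (s+866): 866 + j3 → |·| = √(866²+3²) = √749965 ≈ 866.01, ∠ = arctan(3/866) ≈ 0.20°
pole (s+3): 3 + j3 → |·| = √(3²+3²) = √18 ≈ 4.2426, ∠ = arctan(3/3) ≈ 45.00°
pole (s+100): 100 + j3 → |·| = √(100²+3²) = √10009 ≈ 100.04, ∠ = arctan(3/100) ≈ 1.72°
|T| = 5 · 34737 / 424.43 ≈ 409.22
Gain = 20 log₁₀(409.22) ≈ 52.24 dB
∠T = 4.49° − 46.72° = -42.23°

52.2 dB, -42.2°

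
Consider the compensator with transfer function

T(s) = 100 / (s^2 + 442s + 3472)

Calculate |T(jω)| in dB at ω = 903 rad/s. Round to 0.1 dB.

-79.1 dB

Substitute s = j903:
Numerator: 100 = 100 + j0
Denominator: (j903)^2 + 442(j903) + 3472 = -811937 + j399126
|N| = √(100² + 0²) ≈ 100, ∠N ≈ 0.00°
|D| = √(811937² + 399126²) ≈ 9.0473e+05, ∠D ≈ 153.82°
|T| = 100 / 9.0473e+05 ≈ 0.00011053
Gain = 20 log₁₀(0.00011053) ≈ -79.13 dB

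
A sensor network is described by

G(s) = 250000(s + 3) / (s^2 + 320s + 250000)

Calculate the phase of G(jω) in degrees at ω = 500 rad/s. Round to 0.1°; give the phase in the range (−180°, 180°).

At s = jω = j500:
zero (s+3): 3 + j500 → |·| = √(3²+500²) = √250009 ≈ 500.01, ∠ = arctan(500/3) ≈ 89.66°
quadratic: (j500)² + 320·j500 + 250000 = 0 + j160000 → |·| ≈ 1.6e+05, ∠ ≈ 90.00°
∠G = 89.66° − 90.00° = -0.34°

-0.3°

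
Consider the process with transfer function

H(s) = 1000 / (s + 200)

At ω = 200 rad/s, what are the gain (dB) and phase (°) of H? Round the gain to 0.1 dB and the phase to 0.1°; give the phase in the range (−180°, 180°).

At s = jω = j200:
pole (s+200): 200 + j200 → |·| = √(200²+200²) = √80000 ≈ 282.84, ∠ = arctan(200/200) ≈ 45.00°
|H| = 1000 / 282.84 ≈ 3.5356
Gain = 20 log₁₀(3.5356) ≈ 10.97 dB
∠H = 0.00° − 45.00° = -45.00°

11.0 dB, -45.0°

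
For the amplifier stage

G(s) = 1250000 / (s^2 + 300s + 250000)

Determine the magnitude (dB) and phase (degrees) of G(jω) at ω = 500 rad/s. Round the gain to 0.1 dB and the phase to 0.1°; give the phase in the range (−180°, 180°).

18.4 dB, -90.0°

At s = jω = j500:
quadratic: (j500)² + 300·j500 + 250000 = 0 + j150000 → |·| ≈ 1.5e+05, ∠ ≈ 90.00°
|G| = 1250000 / 1.5e+05 ≈ 8.3333
Gain = 20 log₁₀(8.3333) ≈ 18.42 dB
∠G = 0.00° − 90.00° = -90.00°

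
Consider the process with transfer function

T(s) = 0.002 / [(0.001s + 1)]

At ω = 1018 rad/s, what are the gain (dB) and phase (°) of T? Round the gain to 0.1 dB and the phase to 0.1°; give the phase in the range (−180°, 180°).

At ω = 1018 rad/s:
pole (1 + j1018·0.001) = 1 + j1.018 → |·| ≈ 1.427, ∠ ≈ 45.51°
|T| = 0.002 · 1 / (1.427) ≈ 0.0014015
Gain = 20 log₁₀(0.0014015) ≈ -57.07 dB
∠T = (0°) − (45.51°) = -45.51°

-57.1 dB, -45.5°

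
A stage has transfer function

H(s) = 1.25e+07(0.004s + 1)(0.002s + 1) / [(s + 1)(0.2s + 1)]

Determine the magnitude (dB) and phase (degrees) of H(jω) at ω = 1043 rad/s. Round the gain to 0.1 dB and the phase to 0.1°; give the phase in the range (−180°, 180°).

55.1 dB, -38.8°

At ω = 1043 rad/s:
zero (1 + j1043·0.004) = 1 + j4.172 → |·| ≈ 4.2902, ∠ ≈ 76.52°
zero (1 + j1043·0.002) = 1 + j2.086 → |·| ≈ 2.3133, ∠ ≈ 64.39°
pole (1 + j1043·1) = 1 + j1043 → |·| ≈ 1043, ∠ ≈ 89.95°
pole (1 + j1043·0.2) = 1 + j208.6 → |·| ≈ 208.6, ∠ ≈ 89.73°
|H| = 1.25e+07 · 4.2902 · 2.3133 / (1043 · 208.6) ≈ 570.19
Gain = 20 log₁₀(570.19) ≈ 55.12 dB
∠H = (76.52° + 64.39°) − (89.95° + 89.73°) = -38.77°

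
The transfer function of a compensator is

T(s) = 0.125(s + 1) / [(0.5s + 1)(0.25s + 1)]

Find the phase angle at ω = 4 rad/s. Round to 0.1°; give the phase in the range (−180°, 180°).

At ω = 4 rad/s:
zero (1 + j4·1) = 1 + j4 → |·| ≈ 4.1231, ∠ ≈ 75.96°
pole (1 + j4·0.5) = 1 + j2 → |·| ≈ 2.2361, ∠ ≈ 63.43°
pole (1 + j4·0.25) = 1 + j1 → |·| ≈ 1.4142, ∠ ≈ 45.00°
∠T = (75.96°) − (63.43° + 45.00°) = -32.47°

-32.5°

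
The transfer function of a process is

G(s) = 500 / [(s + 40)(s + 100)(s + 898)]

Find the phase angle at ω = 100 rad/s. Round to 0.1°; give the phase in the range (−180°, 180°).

At s = jω = j100:
pole (s+40): 40 + j100 → |·| = √(40²+100²) = √11600 ≈ 107.7, ∠ = arctan(100/40) ≈ 68.20°
pole (s+100): 100 + j100 → |·| = √(100²+100²) = √20000 ≈ 141.42, ∠ = arctan(100/100) ≈ 45.00°
pole (s+898): 898 + j100 → |·| = √(898²+100²) = √816404 ≈ 903.55, ∠ = arctan(100/898) ≈ 6.35°
∠G = 0.00° − 119.55° = -119.55°

-119.6°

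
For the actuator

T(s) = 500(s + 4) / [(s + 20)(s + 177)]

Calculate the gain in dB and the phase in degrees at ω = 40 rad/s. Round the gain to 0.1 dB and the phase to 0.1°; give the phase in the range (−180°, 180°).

7.9 dB, 8.1°

At s = jω = j40:
zero (s+4): 4 + j40 → |·| = √(4²+40²) = √1616 ≈ 40.2, ∠ = arctan(40/4) ≈ 84.29°
pole (s+20): 20 + j40 → |·| = √(20²+40²) = √2000 ≈ 44.721, ∠ = arctan(40/20) ≈ 63.43°
pole (s+177): 177 + j40 → |·| = √(177²+40²) = √32929 ≈ 181.46, ∠ = arctan(40/177) ≈ 12.73°
|T| = 500 · 40.2 / 8115.1 ≈ 2.4769
Gain = 20 log₁₀(2.4769) ≈ 7.88 dB
∠T = 84.29° − 76.16° = 8.13°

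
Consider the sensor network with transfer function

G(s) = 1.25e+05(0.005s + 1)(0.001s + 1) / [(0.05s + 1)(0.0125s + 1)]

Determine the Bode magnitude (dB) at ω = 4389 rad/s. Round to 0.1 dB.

At ω = 4389 rad/s:
zero (1 + j4389·0.005) = 1 + j21.945 → |·| ≈ 21.968, ∠ ≈ 87.39°
zero (1 + j4389·0.001) = 1 + j4.389 → |·| ≈ 4.5015, ∠ ≈ 77.16°
pole (1 + j4389·0.05) = 1 + j219.45 → |·| ≈ 219.45, ∠ ≈ 89.74°
pole (1 + j4389·0.0125) = 1 + j54.8625 → |·| ≈ 54.872, ∠ ≈ 88.96°
|G| = 1.25e+05 · 21.968 · 4.5015 / (219.45 · 54.872) ≈ 1026.5
Gain = 20 log₁₀(1026.5) ≈ 60.23 dB

60.2 dB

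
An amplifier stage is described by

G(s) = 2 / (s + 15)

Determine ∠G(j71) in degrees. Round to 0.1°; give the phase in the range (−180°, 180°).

Substitute s = j71:
Numerator: 2 = 2 + j0
Denominator: (j71) + 15 = 15 + j71
|N| = √(2² + 0²) ≈ 2, ∠N ≈ 0.00°
|D| = √(15² + 71²) ≈ 72.567, ∠D ≈ 78.07°
∠G = 0.00° − 78.07° = -78.07°

-78.1°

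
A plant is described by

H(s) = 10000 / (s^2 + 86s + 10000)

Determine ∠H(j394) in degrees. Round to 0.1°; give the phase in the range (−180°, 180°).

At s = jω = j394:
quadratic: (j394)² + 86·j394 + 10000 = -145236 + j33884 → |·| ≈ 1.4914e+05, ∠ ≈ 166.87°
∠H = 0.00° − 166.87° = -166.87°

-166.9°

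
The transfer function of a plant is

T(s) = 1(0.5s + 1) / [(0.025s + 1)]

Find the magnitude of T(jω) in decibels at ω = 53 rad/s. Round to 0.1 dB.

24.1 dB

At ω = 53 rad/s:
zero (1 + j53·0.5) = 1 + j26.5 → |·| ≈ 26.519, ∠ ≈ 87.84°
pole (1 + j53·0.025) = 1 + j1.325 → |·| ≈ 1.66, ∠ ≈ 52.96°
|T| = 1 · 26.519 / (1.66) ≈ 15.975
Gain = 20 log₁₀(15.975) ≈ 24.07 dB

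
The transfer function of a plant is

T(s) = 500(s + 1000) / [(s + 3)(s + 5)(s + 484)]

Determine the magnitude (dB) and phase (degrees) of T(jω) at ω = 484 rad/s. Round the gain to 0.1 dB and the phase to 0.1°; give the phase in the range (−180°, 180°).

At s = jω = j484:
zero (s+1000): 1000 + j484 → |·| = √(1000²+484²) = √1234256 ≈ 1111, ∠ = arctan(484/1000) ≈ 25.83°
pole (s+3): 3 + j484 → |·| = √(3²+484²) = √234265 ≈ 484.01, ∠ = arctan(484/3) ≈ 89.64°
pole (s+5): 5 + j484 → |·| = √(5²+484²) = √234281 ≈ 484.03, ∠ = arctan(484/5) ≈ 89.41°
pole (s+484): 484 + j484 → |·| = √(484²+484²) = √468512 ≈ 684.48, ∠ = arctan(484/484) ≈ 45.00°
|T| = 500 · 1111 / 1.6036e+08 ≈ 0.0034641
Gain = 20 log₁₀(0.0034641) ≈ -49.21 dB
∠T = 25.83° − 224.05° = -198.22° ≡ 161.78° (principal value)

-49.2 dB, 161.8°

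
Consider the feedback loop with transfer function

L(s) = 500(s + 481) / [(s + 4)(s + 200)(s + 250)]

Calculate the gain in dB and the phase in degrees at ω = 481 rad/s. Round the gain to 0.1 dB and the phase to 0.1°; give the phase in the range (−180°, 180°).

At s = jω = j481:
zero (s+481): 481 + j481 → |·| = √(481²+481²) = √462722 ≈ 680.24, ∠ = arctan(481/481) ≈ 45.00°
pole (s+4): 4 + j481 → |·| = √(4²+481²) = √231377 ≈ 481.02, ∠ = arctan(481/4) ≈ 89.52°
pole (s+200): 200 + j481 → |·| = √(200²+481²) = √271361 ≈ 520.92, ∠ = arctan(481/200) ≈ 67.42°
pole (s+250): 250 + j481 → |·| = √(250²+481²) = √293861 ≈ 542.09, ∠ = arctan(481/250) ≈ 62.54°
|L| = 500 · 680.24 / 1.3583e+08 ≈ 0.002504
Gain = 20 log₁₀(0.002504) ≈ -52.03 dB
∠L = 45.00° − 219.48° = -174.48°

-52.0 dB, -174.5°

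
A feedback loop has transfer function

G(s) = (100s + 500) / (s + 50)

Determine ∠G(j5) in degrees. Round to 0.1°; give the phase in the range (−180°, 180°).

Substitute s = j5:
Numerator: 100(j5) + 500 = 500 + j500
Denominator: (j5) + 50 = 50 + j5
|N| = √(500² + 500²) ≈ 707.11, ∠N ≈ 45.00°
|D| = √(50² + 5²) ≈ 50.249, ∠D ≈ 5.71°
∠G = 45.00° − 5.71° = 39.29°

39.3°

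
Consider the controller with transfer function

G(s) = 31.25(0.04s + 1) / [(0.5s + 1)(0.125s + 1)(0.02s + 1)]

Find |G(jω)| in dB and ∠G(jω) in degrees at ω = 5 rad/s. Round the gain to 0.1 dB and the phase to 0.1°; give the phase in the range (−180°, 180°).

At ω = 5 rad/s:
zero (1 + j5·0.04) = 1 + j0.2 → |·| ≈ 1.0198, ∠ ≈ 11.31°
pole (1 + j5·0.5) = 1 + j2.5 → |·| ≈ 2.6926, ∠ ≈ 68.20°
pole (1 + j5·0.125) = 1 + j0.625 → |·| ≈ 1.1792, ∠ ≈ 32.01°
pole (1 + j5·0.02) = 1 + j0.1 → |·| ≈ 1.005, ∠ ≈ 5.71°
|G| = 31.25 · 1.0198 / (2.6926 · 1.1792 · 1.005) ≈ 9.9871
Gain = 20 log₁₀(9.9871) ≈ 19.99 dB
∠G = (11.31°) − (68.20° + 32.01° + 5.71°) = -94.61°

20.0 dB, -94.6°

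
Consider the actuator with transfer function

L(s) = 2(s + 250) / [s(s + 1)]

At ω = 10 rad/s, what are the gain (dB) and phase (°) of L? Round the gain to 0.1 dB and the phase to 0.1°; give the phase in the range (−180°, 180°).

13.9 dB, -172.0°

At s = jω = j10:
zero (s+250): 250 + j10 → |·| = √(250²+10²) = √62600 ≈ 250.2, ∠ = arctan(10/250) ≈ 2.29°
pole (s+1): 1 + j10 → |·| = √(1²+10²) = √101 ≈ 10.05, ∠ = arctan(10/1) ≈ 84.29°
pole at origin: |s| = 10, ∠ = 90.00° (in denominator)
|L| = 2 · 250.2 / 100.5 ≈ 4.9791
Gain = 20 log₁₀(4.9791) ≈ 13.94 dB
∠L = 2.29° − 174.29° = -172.00°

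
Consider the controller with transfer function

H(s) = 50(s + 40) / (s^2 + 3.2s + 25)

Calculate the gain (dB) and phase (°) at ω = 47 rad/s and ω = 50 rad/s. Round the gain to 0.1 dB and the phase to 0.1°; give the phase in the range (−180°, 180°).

At s = jω = j47:
zero (s+40): 40 + j47 → |·| = √(40²+47²) = √3809 ≈ 61.717, ∠ = arctan(47/40) ≈ 49.60°
quadratic: (j47)² + 3.2·j47 + 25 = -2184 + j150.4 → |·| ≈ 2189.2, ∠ ≈ 176.06°
|H| = 50 · 61.717 / 2189.2 ≈ 1.4096
Gain = 20 log₁₀(1.4096) ≈ 2.98 dB
∠H = 49.60° − 176.06° = -126.46°

At s = jω = j50:
zero (s+40): 40 + j50 → |·| = √(40²+50²) = √4100 ≈ 64.031, ∠ = arctan(50/40) ≈ 51.34°
quadratic: (j50)² + 3.2·j50 + 25 = -2475 + j160 → |·| ≈ 2480.2, ∠ ≈ 176.30°
|H| = 50 · 64.031 / 2480.2 ≈ 1.2908
Gain = 20 log₁₀(1.2908) ≈ 2.22 dB
∠H = 51.34° − 176.30° = -124.96°

ω = 47: 3.0 dB, -126.5°; ω = 50: 2.2 dB, -125.0°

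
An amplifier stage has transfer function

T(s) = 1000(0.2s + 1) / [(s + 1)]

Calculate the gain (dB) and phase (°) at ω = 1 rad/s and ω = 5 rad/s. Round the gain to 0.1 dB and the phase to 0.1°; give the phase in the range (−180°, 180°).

At ω = 1 rad/s:
zero (1 + j1·0.2) = 1 + j0.2 → |·| ≈ 1.0198, ∠ ≈ 11.31°
pole (1 + j1·1) = 1 + j1 → |·| ≈ 1.4142, ∠ ≈ 45.00°
|T| = 1000 · 1.0198 / (1.4142) ≈ 721.11
Gain = 20 log₁₀(721.11) ≈ 57.16 dB
∠T = (11.31°) − (45.00°) = -33.69°

At ω = 5 rad/s:
zero (1 + j5·0.2) = 1 + j1 → |·| ≈ 1.4142, ∠ ≈ 45.00°
pole (1 + j5·1) = 1 + j5 → |·| ≈ 5.099, ∠ ≈ 78.69°
|T| = 1000 · 1.4142 / (5.099) ≈ 277.35
Gain = 20 log₁₀(277.35) ≈ 48.86 dB
∠T = (45.00°) − (78.69°) = -33.69°

ω = 1: 57.2 dB, -33.7°; ω = 5: 48.9 dB, -33.7°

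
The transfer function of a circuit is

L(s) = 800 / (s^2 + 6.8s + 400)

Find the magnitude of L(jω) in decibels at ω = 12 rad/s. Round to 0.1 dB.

9.5 dB

At s = jω = j12:
quadratic: (j12)² + 6.8·j12 + 400 = 256 + j81.6 → |·| ≈ 268.69, ∠ ≈ 17.68°
|L| = 800 / 268.69 ≈ 2.9774
Gain = 20 log₁₀(2.9774) ≈ 9.48 dB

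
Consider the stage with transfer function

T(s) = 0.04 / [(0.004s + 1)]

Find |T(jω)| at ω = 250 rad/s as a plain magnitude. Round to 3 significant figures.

At ω = 250 rad/s:
pole (1 + j250·0.004) = 1 + j1 → |·| ≈ 1.4142, ∠ ≈ 45.00°
|T| = 0.04 · 1 / (1.4142) ≈ 0.028285

0.0283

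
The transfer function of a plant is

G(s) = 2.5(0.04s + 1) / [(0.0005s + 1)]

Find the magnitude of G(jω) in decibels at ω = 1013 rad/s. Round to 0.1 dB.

At ω = 1013 rad/s:
zero (1 + j1013·0.04) = 1 + j40.52 → |·| ≈ 40.532, ∠ ≈ 88.59°
pole (1 + j1013·0.0005) = 1 + j0.5065 → |·| ≈ 1.121, ∠ ≈ 26.86°
|G| = 2.5 · 40.532 / (1.121) ≈ 90.393
Gain = 20 log₁₀(90.393) ≈ 39.12 dB

39.1 dB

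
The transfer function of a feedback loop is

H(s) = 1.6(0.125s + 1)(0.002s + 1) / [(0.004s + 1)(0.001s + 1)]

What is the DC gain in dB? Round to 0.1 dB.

H(0) = 1.6 · 1 / 1 = 1.6
20 log₁₀(1.6) ≈ 4.08 dB

4.1 dB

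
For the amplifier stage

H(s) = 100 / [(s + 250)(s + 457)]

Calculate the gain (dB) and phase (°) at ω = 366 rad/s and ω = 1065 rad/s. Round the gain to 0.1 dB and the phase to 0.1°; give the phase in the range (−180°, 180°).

ω = 366: -68.3 dB, -94.4°; ω = 1065: -82.1 dB, -143.6°

At s = jω = j366:
pole (s+250): 250 + j366 → |·| = √(250²+366²) = √196456 ≈ 443.23, ∠ = arctan(366/250) ≈ 55.66°
pole (s+457): 457 + j366 → |·| = √(457²+366²) = √342805 ≈ 585.5, ∠ = arctan(366/457) ≈ 38.69°
|H| = 100 / 2.5951e+05 ≈ 0.00038534
Gain = 20 log₁₀(0.00038534) ≈ -68.28 dB
∠H = 0.00° − 94.35° = -94.35°

At s = jω = j1065:
pole (s+250): 250 + j1065 → |·| = √(250²+1065²) = √1196725 ≈ 1093.9, ∠ = arctan(1065/250) ≈ 76.79°
pole (s+457): 457 + j1065 → |·| = √(457²+1065²) = √1343074 ≈ 1158.9, ∠ = arctan(1065/457) ≈ 66.78°
|H| = 100 / 1.2677e+06 ≈ 7.8883e-05
Gain = 20 log₁₀(7.8883e-05) ≈ -82.06 dB
∠H = 0.00° − 143.57° = -143.57°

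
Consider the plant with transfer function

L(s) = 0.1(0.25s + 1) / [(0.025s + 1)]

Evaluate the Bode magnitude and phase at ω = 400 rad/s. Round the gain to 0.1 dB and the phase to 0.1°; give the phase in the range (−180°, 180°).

-0.0 dB, 5.1°

At ω = 400 rad/s:
zero (1 + j400·0.25) = 1 + j100 → |·| ≈ 100, ∠ ≈ 89.43°
pole (1 + j400·0.025) = 1 + j10 → |·| ≈ 10.05, ∠ ≈ 84.29°
|L| = 0.1 · 100 / (10.05) ≈ 0.99502
Gain = 20 log₁₀(0.99502) ≈ -0.04 dB
∠L = (89.43°) − (84.29°) = 5.14°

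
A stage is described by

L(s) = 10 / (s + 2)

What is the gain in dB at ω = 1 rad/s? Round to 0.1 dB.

13.0 dB

At s = jω = j1:
pole (s+2): 2 + j1 → |·| = √(2²+1²) = √5 ≈ 2.2361, ∠ = arctan(1/2) ≈ 26.57°
|L| = 10 / 2.2361 ≈ 4.4721
Gain = 20 log₁₀(4.4721) ≈ 13.01 dB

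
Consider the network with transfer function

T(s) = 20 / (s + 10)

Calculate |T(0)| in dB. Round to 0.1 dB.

T(0) = 20 / 10 = 2
20 log₁₀(2) ≈ 6.02 dB

6.0 dB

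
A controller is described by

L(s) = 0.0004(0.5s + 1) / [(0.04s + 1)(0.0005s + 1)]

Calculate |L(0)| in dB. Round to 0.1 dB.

-68.0 dB

L(0) = 0.0004 · 1 / 1 = 0.0004
20 log₁₀(0.0004) ≈ -67.96 dB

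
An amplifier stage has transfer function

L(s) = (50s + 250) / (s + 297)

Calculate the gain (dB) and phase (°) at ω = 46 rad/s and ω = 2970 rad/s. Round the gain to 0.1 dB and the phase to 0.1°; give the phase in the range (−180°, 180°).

ω = 46: 17.7 dB, 75.0°; ω = 2970: 33.9 dB, 5.6°

Substitute s = j46:
Numerator: 50(j46) + 250 = 250 + j2300
Denominator: (j46) + 297 = 297 + j46
|N| = √(250² + 2300²) ≈ 2313.5, ∠N ≈ 83.80°
|D| = √(297² + 46²) ≈ 300.54, ∠D ≈ 8.80°
|L| = 2313.5 / 300.54 ≈ 7.6978
Gain = 20 log₁₀(7.6978) ≈ 17.73 dB
∠L = 83.80° − 8.80° = 75.00°

Substitute s = j2970:
Numerator: 50(j2970) + 250 = 250 + j148500
Denominator: (j2970) + 297 = 297 + j2970
|N| = √(250² + 148500²) ≈ 1.485e+05, ∠N ≈ 89.90°
|D| = √(297² + 2970²) ≈ 2984.8, ∠D ≈ 84.29°
|L| = 1.485e+05 / 2984.8 ≈ 49.752
Gain = 20 log₁₀(49.752) ≈ 33.94 dB
∠L = 89.90° − 84.29° = 5.61°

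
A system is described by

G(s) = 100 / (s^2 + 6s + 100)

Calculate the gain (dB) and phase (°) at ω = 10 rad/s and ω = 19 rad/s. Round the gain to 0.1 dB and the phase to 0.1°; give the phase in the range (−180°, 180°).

At s = jω = j10:
quadratic: (j10)² + 6·j10 + 100 = 0 + j60 → |·| ≈ 60, ∠ ≈ 90.00°
|G| = 100 / 60 ≈ 1.6667
Gain = 20 log₁₀(1.6667) ≈ 4.44 dB
∠G = 0.00° − 90.00° = -90.00°

At s = jω = j19:
quadratic: (j19)² + 6·j19 + 100 = -261 + j114 → |·| ≈ 284.81, ∠ ≈ 156.41°
|G| = 100 / 284.81 ≈ 0.35111
Gain = 20 log₁₀(0.35111) ≈ -9.09 dB
∠G = 0.00° − 156.41° = -156.41°

ω = 10: 4.4 dB, -90.0°; ω = 19: -9.1 dB, -156.4°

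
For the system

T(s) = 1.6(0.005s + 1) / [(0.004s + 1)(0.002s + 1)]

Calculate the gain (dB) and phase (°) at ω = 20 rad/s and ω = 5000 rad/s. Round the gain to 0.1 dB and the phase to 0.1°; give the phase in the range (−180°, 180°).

At ω = 20 rad/s:
zero (1 + j20·0.005) = 1 + j0.1 → |·| ≈ 1.005, ∠ ≈ 5.71°
pole (1 + j20·0.004) = 1 + j0.08 → |·| ≈ 1.0032, ∠ ≈ 4.57°
pole (1 + j20·0.002) = 1 + j0.04 → |·| ≈ 1.0008, ∠ ≈ 2.29°
|T| = 1.6 · 1.005 / (1.0032 · 1.0008) ≈ 1.6016
Gain = 20 log₁₀(1.6016) ≈ 4.09 dB
∠T = (5.71°) − (4.57° + 2.29°) = -1.15°

At ω = 5000 rad/s:
zero (1 + j5000·0.005) = 1 + j25 → |·| ≈ 25.02, ∠ ≈ 87.71°
pole (1 + j5000·0.004) = 1 + j20 → |·| ≈ 20.025, ∠ ≈ 87.14°
pole (1 + j5000·0.002) = 1 + j10 → |·| ≈ 10.05, ∠ ≈ 84.29°
|T| = 1.6 · 25.02 / (20.025 · 10.05) ≈ 0.19892
Gain = 20 log₁₀(0.19892) ≈ -14.03 dB
∠T = (87.71°) − (87.14° + 84.29°) = -83.72°

ω = 20: 4.1 dB, -1.2°; ω = 5000: -14.0 dB, -83.7°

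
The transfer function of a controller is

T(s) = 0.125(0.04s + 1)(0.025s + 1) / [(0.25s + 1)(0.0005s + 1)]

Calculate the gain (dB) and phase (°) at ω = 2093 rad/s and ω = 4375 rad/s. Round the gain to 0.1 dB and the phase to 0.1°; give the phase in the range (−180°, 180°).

At ω = 2093 rad/s:
zero (1 + j2093·0.04) = 1 + j83.72 → |·| ≈ 83.726, ∠ ≈ 89.32°
zero (1 + j2093·0.025) = 1 + j52.325 → |·| ≈ 52.335, ∠ ≈ 88.91°
pole (1 + j2093·0.25) = 1 + j523.25 → |·| ≈ 523.25, ∠ ≈ 89.89°
pole (1 + j2093·0.0005) = 1 + j1.0465 → |·| ≈ 1.4475, ∠ ≈ 46.30°
|T| = 0.125 · 83.726 · 52.335 / (523.25 · 1.4475) ≈ 0.72316
Gain = 20 log₁₀(0.72316) ≈ -2.82 dB
∠T = (89.32° + 88.91°) − (89.89° + 46.30°) = 42.04°

At ω = 4375 rad/s:
zero (1 + j4375·0.04) = 1 + j175 → |·| ≈ 175, ∠ ≈ 89.67°
zero (1 + j4375·0.025) = 1 + j109.375 → |·| ≈ 109.38, ∠ ≈ 89.48°
pole (1 + j4375·0.25) = 1 + j1093.75 → |·| ≈ 1093.8, ∠ ≈ 89.95°
pole (1 + j4375·0.0005) = 1 + j2.1875 → |·| ≈ 2.4052, ∠ ≈ 65.43°
|T| = 0.125 · 175 · 109.38 / (1093.8 · 2.4052) ≈ 0.90949
Gain = 20 log₁₀(0.90949) ≈ -0.82 dB
∠T = (89.67° + 89.48°) − (89.95° + 65.43°) = 23.77°

ω = 2093: -2.8 dB, 42.0°; ω = 4375: -0.8 dB, 23.8°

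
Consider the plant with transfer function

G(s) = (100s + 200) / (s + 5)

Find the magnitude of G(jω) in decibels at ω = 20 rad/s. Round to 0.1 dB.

39.8 dB

Substitute s = j20:
Numerator: 100(j20) + 200 = 200 + j2000
Denominator: (j20) + 5 = 5 + j20
|N| = √(200² + 2000²) ≈ 2010, ∠N ≈ 84.29°
|D| = √(5² + 20²) ≈ 20.616, ∠D ≈ 75.96°
|G| = 2010 / 20.616 ≈ 97.497
Gain = 20 log₁₀(97.497) ≈ 39.78 dB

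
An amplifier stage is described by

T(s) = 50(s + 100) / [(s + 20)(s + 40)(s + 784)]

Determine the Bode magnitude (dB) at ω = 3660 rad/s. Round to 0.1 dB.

At s = jω = j3660:
zero (s+100): 100 + j3660 → |·| = √(100²+3660²) = √13405600 ≈ 3661.4, ∠ = arctan(3660/100) ≈ 88.43°
pole (s+20): 20 + j3660 → |·| = √(20²+3660²) = √13396000 ≈ 3660.1, ∠ = arctan(3660/20) ≈ 89.69°
pole (s+40): 40 + j3660 → |·| = √(40²+3660²) = √13397200 ≈ 3660.2, ∠ = arctan(3660/40) ≈ 89.37°
pole (s+784): 784 + j3660 → |·| = √(784²+3660²) = √14010256 ≈ 3743, ∠ = arctan(3660/784) ≈ 77.91°
|T| = 50 · 3661.4 / 5.0144e+10 ≈ 3.6509e-06
Gain = 20 log₁₀(3.6509e-06) ≈ -108.75 dB

-108.8 dB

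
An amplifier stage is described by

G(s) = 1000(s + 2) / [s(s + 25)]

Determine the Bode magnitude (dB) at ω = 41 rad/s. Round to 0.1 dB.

At s = jω = j41:
zero (s+2): 2 + j41 → |·| = √(2²+41²) = √1685 ≈ 41.049, ∠ = arctan(41/2) ≈ 87.21°
pole (s+25): 25 + j41 → |·| = √(25²+41²) = √2306 ≈ 48.021, ∠ = arctan(41/25) ≈ 58.63°
pole at origin: |s| = 41, ∠ = 90.00° (in denominator)
|G| = 1000 · 41.049 / 1968.9 ≈ 20.849
Gain = 20 log₁₀(20.849) ≈ 26.38 dB

26.4 dB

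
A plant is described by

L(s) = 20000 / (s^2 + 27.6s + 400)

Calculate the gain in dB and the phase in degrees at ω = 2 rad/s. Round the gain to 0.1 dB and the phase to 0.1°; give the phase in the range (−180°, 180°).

At s = jω = j2:
quadratic: (j2)² + 27.6·j2 + 400 = 396 + j55.2 → |·| ≈ 399.83, ∠ ≈ 7.94°
|L| = 20000 / 399.83 ≈ 50.021
Gain = 20 log₁₀(50.021) ≈ 33.98 dB
∠L = 0.00° − 7.94° = -7.94°

34.0 dB, -7.9°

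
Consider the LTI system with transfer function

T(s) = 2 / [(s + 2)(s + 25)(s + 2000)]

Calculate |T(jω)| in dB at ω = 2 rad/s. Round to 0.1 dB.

-97.0 dB

At s = jω = j2:
pole (s+2): 2 + j2 → |·| = √(2²+2²) = √8 ≈ 2.8284, ∠ = arctan(2/2) ≈ 45.00°
pole (s+25): 25 + j2 → |·| = √(25²+2²) = √629 ≈ 25.08, ∠ = arctan(2/25) ≈ 4.57°
pole (s+2000): 2000 + j2 → |·| = √(2000²+2²) = √4000004 ≈ 2000, ∠ = arctan(2/2000) ≈ 0.06°
|T| = 2 / 1.4187e+05 ≈ 1.4097e-05
Gain = 20 log₁₀(1.4097e-05) ≈ -97.02 dB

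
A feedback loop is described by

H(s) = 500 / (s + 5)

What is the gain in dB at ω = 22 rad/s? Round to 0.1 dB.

At s = jω = j22:
pole (s+5): 5 + j22 → |·| = √(5²+22²) = √509 ≈ 22.561, ∠ = arctan(22/5) ≈ 77.20°
|H| = 500 / 22.561 ≈ 22.162
Gain = 20 log₁₀(22.162) ≈ 26.91 dB

26.9 dB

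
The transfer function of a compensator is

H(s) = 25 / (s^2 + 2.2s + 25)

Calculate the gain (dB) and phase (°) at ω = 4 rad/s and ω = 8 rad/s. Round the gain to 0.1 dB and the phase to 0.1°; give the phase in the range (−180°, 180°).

At s = jω = j4:
quadratic: (j4)² + 2.2·j4 + 25 = 9 + j8.8 → |·| ≈ 12.587, ∠ ≈ 44.36°
|H| = 25 / 12.587 ≈ 1.9862
Gain = 20 log₁₀(1.9862) ≈ 5.96 dB
∠H = 0.00° − 44.36° = -44.36°

At s = jω = j8:
quadratic: (j8)² + 2.2·j8 + 25 = -39 + j17.6 → |·| ≈ 42.787, ∠ ≈ 155.71°
|H| = 25 / 42.787 ≈ 0.58429
Gain = 20 log₁₀(0.58429) ≈ -4.67 dB
∠H = 0.00° − 155.71° = -155.71°

ω = 4: 6.0 dB, -44.4°; ω = 8: -4.7 dB, -155.7°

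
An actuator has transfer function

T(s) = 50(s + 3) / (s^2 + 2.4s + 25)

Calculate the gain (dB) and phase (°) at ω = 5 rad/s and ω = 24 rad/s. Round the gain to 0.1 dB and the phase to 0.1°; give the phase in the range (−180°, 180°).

At s = jω = j5:
zero (s+3): 3 + j5 → |·| = √(3²+5²) = √34 ≈ 5.831, ∠ = arctan(5/3) ≈ 59.04°
quadratic: (j5)² + 2.4·j5 + 25 = 0 + j12 → |·| ≈ 12, ∠ ≈ 90.00°
|T| = 50 · 5.831 / 12 ≈ 24.296
Gain = 20 log₁₀(24.296) ≈ 27.71 dB
∠T = 59.04° − 90.00° = -30.96°

At s = jω = j24:
zero (s+3): 3 + j24 → |·| = √(3²+24²) = √585 ≈ 24.187, ∠ = arctan(24/3) ≈ 82.87°
quadratic: (j24)² + 2.4·j24 + 25 = -551 + j57.6 → |·| ≈ 554, ∠ ≈ 174.03°
|T| = 50 · 24.187 / 554 ≈ 2.1829
Gain = 20 log₁₀(2.1829) ≈ 6.78 dB
∠T = 82.87° − 174.03° = -91.16°

ω = 5: 27.7 dB, -31.0°; ω = 24: 6.8 dB, -91.2°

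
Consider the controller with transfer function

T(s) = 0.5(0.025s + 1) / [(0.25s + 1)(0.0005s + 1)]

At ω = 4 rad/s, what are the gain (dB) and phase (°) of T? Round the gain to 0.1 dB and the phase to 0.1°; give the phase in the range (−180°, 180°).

At ω = 4 rad/s:
zero (1 + j4·0.025) = 1 + j0.1 → |·| ≈ 1.005, ∠ ≈ 5.71°
pole (1 + j4·0.25) = 1 + j1 → |·| ≈ 1.4142, ∠ ≈ 45.00°
pole (1 + j4·0.0005) = 1 + j0.002 → |·| ≈ 1, ∠ ≈ 0.11°
|T| = 0.5 · 1.005 / (1.4142 · 1) ≈ 0.35532
Gain = 20 log₁₀(0.35532) ≈ -8.99 dB
∠T = (5.71°) − (45.00° + 0.11°) = -39.40°

-9.0 dB, -39.4°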